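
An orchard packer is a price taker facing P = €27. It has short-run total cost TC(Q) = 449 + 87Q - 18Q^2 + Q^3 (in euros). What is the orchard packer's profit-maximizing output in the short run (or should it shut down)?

Variable cost is VC = 87Q - 18Q^2 + Q^3, so AVC = VC/Q = 87 - 18Q + Q^2 and MC = dTC/dQ = 87 - 36Q + 3Q^2.
AVC is minimized where dAVC/dQ = -18 + 2Q = 0, at Q = 9; min AVC = 87 - 18·9 + 9^2 = €6.
Because €27 ≥ €6, revenue can cover variable cost; the firm operates.
Set P = MC: 27 = 87 - 36Q + 3Q^2 → 60 - 36Q + 3Q^2 = 0. The roots are Q = 2 and Q = 10; the profit-maximizing output is on the rising part of MC, so Q* = 10.
Check: AVC at Q = 10 is €7 ≤ P, so revenue covers variable cost.
Profit = P·Q − TC = 27·10 − 519 = -€249, a loss, but smaller than the €449 fixed cost the firm would lose by shutting down.

Produce at Q = 10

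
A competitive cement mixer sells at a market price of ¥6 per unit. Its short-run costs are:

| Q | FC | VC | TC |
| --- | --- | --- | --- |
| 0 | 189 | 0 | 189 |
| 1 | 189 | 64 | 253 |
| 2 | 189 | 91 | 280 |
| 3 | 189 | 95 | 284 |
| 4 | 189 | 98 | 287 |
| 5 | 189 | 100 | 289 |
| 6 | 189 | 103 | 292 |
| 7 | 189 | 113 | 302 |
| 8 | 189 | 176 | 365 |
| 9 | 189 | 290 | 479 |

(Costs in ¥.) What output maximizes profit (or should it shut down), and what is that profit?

Q = 0 (shut down); profit = -¥189

Tabulate TR − TC: Q=0: -189; Q=1: -247; Q=2: -268; Q=3: -266; Q=4: -263; Q=5: -259; Q=6: -256; Q=7: -260; Q=8: -317; Q=9: -425.
Profit is highest at Q = 0. Equivalently, the lowest AVC in the table is 113/7 ≈ ¥16.14 at Q = 7, and P = ¥6 falls below it — price never covers variable cost, so the firm shuts down and loses only its fixed cost.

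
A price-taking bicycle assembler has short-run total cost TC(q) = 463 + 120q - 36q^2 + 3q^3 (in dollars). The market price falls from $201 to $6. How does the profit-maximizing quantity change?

AVC = 120 - 36q + 3q^2, minimized at q = 6 where min AVC = $12. MC = 120 - 72q + 9q^2.
With P = $201 above the shutdown price, P = MC gives q = 9.
At P = $6 < min AVC = $12, price no longer covers variable cost at any output, so the firm shuts down: q = 0.

Output falls from 9 to 0 (the firm shuts down)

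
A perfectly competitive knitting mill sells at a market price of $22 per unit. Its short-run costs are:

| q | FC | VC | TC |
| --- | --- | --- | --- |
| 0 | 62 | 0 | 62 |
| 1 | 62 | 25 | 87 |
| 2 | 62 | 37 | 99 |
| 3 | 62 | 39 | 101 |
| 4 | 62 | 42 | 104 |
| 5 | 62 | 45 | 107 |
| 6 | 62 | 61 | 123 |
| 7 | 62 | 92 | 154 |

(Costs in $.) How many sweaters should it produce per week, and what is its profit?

Profit at each row (π = 22q − TC): q=0: -62; q=1: -65; q=2: -55; q=3: -35; q=4: -16; q=5: 3; q=6: 9; q=7: 0.
Profit is maximized at q = 6. AVC there is 61/6 = $10.17 ≤ P, so producing beats shutting down (which would give -$62).

q = 6; profit = $9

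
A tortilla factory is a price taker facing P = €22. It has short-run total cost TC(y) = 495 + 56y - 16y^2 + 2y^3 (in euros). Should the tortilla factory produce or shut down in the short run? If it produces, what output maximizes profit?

Shut down

Variable cost is VC = 56y - 16y^2 + 2y^3, so AVC = VC/y = 56 - 16y + 2y^2 and MC = dTC/dy = 56 - 32y + 6y^2.
AVC is minimized where dAVC/dy = -16 + 4y = 0, at y = 4; min AVC = 56 - 16·4 + 2·4^2 = €24.
P = €22 lies below min AVC = €24; no output level covers variable cost.
Best response: produce nothing and absorb the €495 fixed cost.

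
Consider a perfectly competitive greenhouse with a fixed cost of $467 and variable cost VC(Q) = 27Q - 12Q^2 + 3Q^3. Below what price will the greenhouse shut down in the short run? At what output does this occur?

Short-run supply begins at min AVC. From VC = 27Q - 12Q^2 + 3Q^3, AVC = 27 - 12Q + 3Q^2.
dAVC/dQ = -12 + 6Q = 0 gives Q = 2. min AVC = 27 - 12·2 + 3·2^2 = 15.
So the shutdown price is $15.

$15 per unit, at Q = 2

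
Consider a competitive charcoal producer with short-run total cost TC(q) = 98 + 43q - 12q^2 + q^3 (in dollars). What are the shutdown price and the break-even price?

Shutdown price = min AVC. AVC = 43 - 12q + q^2, with vertex at q = 6 and minimum $7.
ATC = 98/q + 43 - 12q + q^2. Setting dATC/dq = −98/q^2 − 12 + 2q = 0 gives q = 7 (since 2·7^3 − 12·7^2 = 98).
min ATC = 98/7 + 43 − 12·7 + 7^2 = $22. That is the break-even price.
Between these two prices the firm operates at a loss; above $22 it earns a profit.

Shutdown price = $7; break-even price = $22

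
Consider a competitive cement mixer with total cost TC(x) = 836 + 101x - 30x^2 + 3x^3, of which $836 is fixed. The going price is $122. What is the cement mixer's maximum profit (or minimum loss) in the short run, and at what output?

Profit = -$248 at x = 7

AVC = 101 - 30x + 3x^2; min AVC = $26 at x = 5. Since P = $122 ≥ min AVC, the firm produces.
With MC = 101 - 60x + 9x^2, P = MC on the upward-sloping part at x* = 7.
TR = 122·7 = 854. TC = 836 + 266 = 1102. Profit = 854 − 1102 = -$248.
That loss of $248 beats the $836 the firm would lose by shutting down; producing recovers $588 of fixed cost.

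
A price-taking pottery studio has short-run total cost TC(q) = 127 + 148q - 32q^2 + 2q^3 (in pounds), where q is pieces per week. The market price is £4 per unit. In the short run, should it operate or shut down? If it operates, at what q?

Shut down

Variable cost is VC = 148q - 32q^2 + 2q^3, so AVC = VC/q = 148 - 32q + 2q^2 and MC = dTC/dq = 148 - 64q + 6q^2.
AVC hits its minimum where MC = AVC, at q = 8, giving min AVC = 148 - 32·8 + 2·8^2 = £20.
With P < min AVC (£4 < £20), every unit sold adds to the loss.
Shutting down limits the loss to fixed cost, £127.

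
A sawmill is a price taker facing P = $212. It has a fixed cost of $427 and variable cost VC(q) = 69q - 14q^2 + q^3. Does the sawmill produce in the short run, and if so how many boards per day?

Produce at q = 13

From TC, MC = TC'(q) = 69 - 28q + 3q^2 and AVC = VC/q = 69 - 14q + q^2.
AVC hits its minimum where MC = AVC, at q = 7, giving min AVC = 69 - 14·7 + 7^2 = $20.
P = $212 exceeds min AVC = $20, so the firm stays open.
Set P = MC: 212 = 69 - 28q + 3q^2 → -143 - 28q + 3q^2 = 0. The roots are q = -11/3 and q = 13; the profit-maximizing output is on the rising part of MC, so q* = 13.
Check: AVC at q = 13 is $56 ≤ P, so revenue covers variable cost.
Profit = P·q − TC = 212·13 − 1155 = $1601.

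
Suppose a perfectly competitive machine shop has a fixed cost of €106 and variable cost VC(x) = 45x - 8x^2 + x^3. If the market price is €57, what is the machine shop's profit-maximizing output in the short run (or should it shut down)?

Produce at x = 6

Variable cost is VC = 45x - 8x^2 + x^3, so AVC = VC/x = 45 - 8x + x^2 and MC = dTC/dx = 45 - 16x + 3x^2.
AVC hits its minimum where MC = AVC, at x = 4, giving min AVC = 45 - 8·4 + 4^2 = €29.
Because €57 ≥ €29, revenue can cover variable cost; the firm operates.
P = MC gives -12 - 16x + 3x^2 = 0, with roots -2/3 and 6. Take the larger (rising MC): x* = 6.
Check: AVC at x = 6 is €33 ≤ P, so revenue covers variable cost.
Profit = P·x − TC = 57·6 − 304 = €38.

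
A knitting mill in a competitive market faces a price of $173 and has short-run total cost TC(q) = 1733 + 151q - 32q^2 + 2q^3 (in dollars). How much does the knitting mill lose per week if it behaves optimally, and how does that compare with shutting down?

AVC = 151 - 32q + 2q^2 has its minimum $23 at q = 8; price $173 clears that bar, so the firm operates.
MC = 151 - 64q + 6q^2. Setting P = MC and taking the root on the rising branch gives q* = 11.
TR = 173·11 = 1903. TC = 1733 + 451 = 2184. Profit = 1903 − 2184 = -$281.
That loss of $281 beats the $1733 the firm would lose by shutting down; producing recovers $1452 of fixed cost.

Profit = -$281 at q = 11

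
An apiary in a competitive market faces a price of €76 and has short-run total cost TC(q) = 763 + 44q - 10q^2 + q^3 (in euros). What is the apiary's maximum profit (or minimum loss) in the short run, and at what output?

AVC = 44 - 10q + q^2 has its minimum €19 at q = 5; price €76 clears that bar, so the firm operates.
With MC = 44 - 20q + 3q^2, P = MC on the upward-sloping part at q* = 8.
TR = 76·8 = 608. TC = 763 + 224 = 987. Profit = 608 − 987 = -€379.
That loss of €379 beats the €763 the firm would lose by shutting down; producing recovers €384 of fixed cost.

Profit = -€379 at q = 8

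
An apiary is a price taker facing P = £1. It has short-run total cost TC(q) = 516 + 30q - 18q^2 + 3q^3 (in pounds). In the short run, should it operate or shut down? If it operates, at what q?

Shut down

From TC, MC = TC'(q) = 30 - 36q + 9q^2 and AVC = VC/q = 30 - 18q + 3q^2.
AVC is minimized where dAVC/dq = -18 + 6q = 0, at q = 3; min AVC = 30 - 18·3 + 3·3^2 = £3.
P = £1 lies below min AVC = £3; no output level covers variable cost.
The firm minimizes its loss by shutting down and losing only its fixed cost of £516.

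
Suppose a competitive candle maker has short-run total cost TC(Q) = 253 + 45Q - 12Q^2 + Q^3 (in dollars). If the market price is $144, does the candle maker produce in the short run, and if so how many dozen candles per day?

From TC, MC = TC'(Q) = 45 - 24Q + 3Q^2 and AVC = VC/Q = 45 - 12Q + Q^2.
AVC hits its minimum where MC = AVC, at Q = 6, giving min AVC = 45 - 12·6 + 6^2 = $9.
Because $144 ≥ $9, revenue can cover variable cost; the firm operates.
Set P = MC: 144 = 45 - 24Q + 3Q^2 → -99 - 24Q + 3Q^2 = 0. The roots are Q = -3 and Q = 11; the profit-maximizing output is on the rising part of MC, so Q* = 11.
Check: AVC at Q = 11 is $34 ≤ P, so revenue covers variable cost.
Profit = P·Q − TC = 144·11 − 627 = $957.

Produce at Q = 11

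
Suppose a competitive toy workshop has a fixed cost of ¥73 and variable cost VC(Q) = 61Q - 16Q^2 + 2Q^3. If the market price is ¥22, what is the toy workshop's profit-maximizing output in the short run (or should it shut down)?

Variable cost is VC = 61Q - 16Q^2 + 2Q^3, so AVC = VC/Q = 61 - 16Q + 2Q^2 and MC = dTC/dQ = 61 - 32Q + 6Q^2.
The AVC parabola has its vertex at Q = 16/4 = 4, where AVC = 61 - 16·4 + 2·4^2 = ¥29.
Since P = ¥22 < min AVC = ¥29, price fails to cover variable cost at any output.
Best response: produce nothing and absorb the ¥73 fixed cost.

Shut down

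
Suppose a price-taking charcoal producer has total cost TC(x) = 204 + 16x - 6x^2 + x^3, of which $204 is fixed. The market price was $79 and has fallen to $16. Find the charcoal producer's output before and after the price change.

Output falls from 7 to 4

MC = 16 - 12x + 3x^2; the shutdown threshold is min AVC = $7 (at x = 3).
With P = $79 above the shutdown price, P = MC gives x = 7.
At P = $16 ≥ min AVC, set P = MC: x = 4. The firm stays open but cuts output.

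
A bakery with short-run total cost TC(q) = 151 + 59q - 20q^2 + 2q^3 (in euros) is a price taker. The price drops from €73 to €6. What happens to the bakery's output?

MC = 59 - 40q + 6q^2; the shutdown threshold is min AVC = €9 (at q = 5).
At P = €73 ≥ min AVC, set P = MC on the rising branch: q = 7.
At P = €6 < min AVC = €9, price no longer covers variable cost at any output, so the firm shuts down: q = 0.

Output falls from 7 to 0 (the firm shuts down)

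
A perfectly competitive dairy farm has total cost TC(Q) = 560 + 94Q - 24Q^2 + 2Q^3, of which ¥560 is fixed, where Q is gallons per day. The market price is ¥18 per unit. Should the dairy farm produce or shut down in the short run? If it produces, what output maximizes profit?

From TC, MC = TC'(Q) = 94 - 48Q + 6Q^2 and AVC = VC/Q = 94 - 24Q + 2Q^2.
The AVC parabola has its vertex at Q = 24/4 = 6, where AVC = 94 - 24·6 + 2·6^2 = ¥22.
Since P = ¥18 < min AVC = ¥22, price fails to cover variable cost at any output.
Best response: produce nothing and absorb the ¥560 fixed cost.

Shut down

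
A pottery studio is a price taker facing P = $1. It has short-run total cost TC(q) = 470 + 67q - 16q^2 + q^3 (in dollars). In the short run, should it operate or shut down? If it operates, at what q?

Shut down

From TC, MC = TC'(q) = 67 - 32q + 3q^2 and AVC = VC/q = 67 - 16q + q^2.
The AVC parabola has its vertex at q = 16/2 = 8, where AVC = 67 - 16·8 + 8^2 = $3.
With P < min AVC ($1 < $3), every unit sold adds to the loss.
The firm minimizes its loss by shutting down and losing only its fixed cost of $470.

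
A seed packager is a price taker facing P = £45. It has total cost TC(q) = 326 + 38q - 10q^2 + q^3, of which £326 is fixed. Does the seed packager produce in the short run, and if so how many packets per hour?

Variable cost is VC = 38q - 10q^2 + q^3, so AVC = VC/q = 38 - 10q + q^2 and MC = dTC/dq = 38 - 20q + 3q^2.
AVC is minimized where dAVC/dq = -10 + 2q = 0, at q = 5; min AVC = 38 - 10·5 + 5^2 = £13.
Because £45 ≥ £13, revenue can cover variable cost; the firm operates.
Set P = MC: 45 = 38 - 20q + 3q^2 → -7 - 20q + 3q^2 = 0. The roots are q = -1/3 and q = 7; the profit-maximizing output is on the rising part of MC, so q* = 7.
Check: AVC at q = 7 is £17 ≤ P, so revenue covers variable cost.
Profit = P·q − TC = 45·7 − 445 = -£130, a loss, but smaller than the £326 fixed cost the firm would lose by shutting down.

Produce at q = 7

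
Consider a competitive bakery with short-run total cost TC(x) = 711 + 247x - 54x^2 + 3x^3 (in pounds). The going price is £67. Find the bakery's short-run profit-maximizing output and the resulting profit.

AVC = 247 - 54x + 3x^2; min AVC = £4 at x = 9. Since P = £67 ≥ min AVC, the firm produces.
With MC = 247 - 108x + 9x^2, P = MC on the upward-sloping part at x* = 10.
TR = 67·10 = 670. TC = 711 + 70 = 781. Profit = 670 − 781 = -£111.
By producing, the firm covers all variable cost plus £600 of fixed cost; shutting down would lose the full £711.

Profit = -£111 at x = 10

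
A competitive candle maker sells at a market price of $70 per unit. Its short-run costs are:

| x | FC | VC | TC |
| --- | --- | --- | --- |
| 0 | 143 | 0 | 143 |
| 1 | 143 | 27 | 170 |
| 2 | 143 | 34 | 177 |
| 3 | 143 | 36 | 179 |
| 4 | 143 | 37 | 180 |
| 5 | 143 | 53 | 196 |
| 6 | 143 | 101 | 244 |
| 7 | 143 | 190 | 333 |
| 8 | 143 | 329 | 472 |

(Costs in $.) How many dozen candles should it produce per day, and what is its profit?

x = 6; profit = $176

Tabulate TR − TC: x=0: -143; x=1: -100; x=2: -37; x=3: 31; x=4: 100; x=5: 154; x=6: 176; x=7: 157; x=8: 88.
Profit is maximized at x = 6. AVC there is 101/6 = $16.83 ≤ P, so producing beats shutting down (which would give -$143).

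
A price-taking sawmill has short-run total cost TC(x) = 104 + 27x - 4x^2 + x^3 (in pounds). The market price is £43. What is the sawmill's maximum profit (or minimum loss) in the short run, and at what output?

Profit = -£40 at x = 4

AVC = 27 - 4x + x^2; min AVC = £23 at x = 2. Since P = £43 ≥ min AVC, the firm produces.
With MC = 27 - 8x + 3x^2, P = MC on the upward-sloping part at x* = 4.
TR = 43·4 = 172. TC = 104 + 108 = 212. Profit = 172 − 212 = -£40.
That loss of £40 beats the £104 the firm would lose by shutting down; producing recovers £64 of fixed cost.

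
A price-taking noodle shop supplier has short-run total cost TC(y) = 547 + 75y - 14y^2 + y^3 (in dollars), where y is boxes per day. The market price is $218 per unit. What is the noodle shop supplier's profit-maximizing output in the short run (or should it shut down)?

Produce at y = 13

Strip out fixed cost: VC = 75y - 14y^2 + y^3. Then AVC = 75 - 14y + y^2 and MC = 75 - 28y + 3y^2.
AVC is minimized where dAVC/dy = -14 + 2y = 0, at y = 7; min AVC = 75 - 14·7 + 7^2 = $26.
Since P = $218 ≥ min AVC = $26, price covers variable cost and the firm should produce.
Solving P = MC: -143 - 28y + 3y^2 = 0 ⇒ y = -11/3 or 13. On the upward-sloping branch, y* = 13.
Check: AVC at y = 13 is $62 ≤ P, so revenue covers variable cost.
Profit = P·y − TC = 218·13 − 1353 = $1481.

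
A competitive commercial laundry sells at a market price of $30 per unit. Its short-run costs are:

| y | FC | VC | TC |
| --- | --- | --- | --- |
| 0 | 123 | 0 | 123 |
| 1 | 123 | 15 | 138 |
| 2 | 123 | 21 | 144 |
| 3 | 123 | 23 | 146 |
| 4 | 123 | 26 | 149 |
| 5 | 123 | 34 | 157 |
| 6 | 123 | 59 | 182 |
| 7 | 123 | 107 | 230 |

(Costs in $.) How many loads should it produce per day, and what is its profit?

y = 6; profit = -$2

Profit at each row (π = 30y − TC): y=0: -123; y=1: -108; y=2: -84; y=3: -56; y=4: -29; y=5: -7; y=6: -2; y=7: -20.
Profit is maximized at y = 6. AVC there is 59/6 = $9.83 ≤ P, so producing beats shutting down (which would give -$123).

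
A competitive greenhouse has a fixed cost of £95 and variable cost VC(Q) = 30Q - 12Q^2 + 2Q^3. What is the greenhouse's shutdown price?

Short-run supply begins at min AVC. From VC = 30Q - 12Q^2 + 2Q^3, AVC = 30 - 12Q + 2Q^2.
dAVC/dQ = -12 + 4Q = 0 gives Q = 3. min AVC = 30 - 12·3 + 2·3^2 = 12.
The firm shuts down for any P below £12.

£12 per unit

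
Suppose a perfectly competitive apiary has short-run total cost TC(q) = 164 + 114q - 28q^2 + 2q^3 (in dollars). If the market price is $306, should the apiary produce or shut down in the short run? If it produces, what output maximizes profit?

From TC, MC = TC'(q) = 114 - 56q + 6q^2 and AVC = VC/q = 114 - 28q + 2q^2.
The AVC parabola has its vertex at q = 28/4 = 7, where AVC = 114 - 28·7 + 2·7^2 = $16.
Because $306 ≥ $16, revenue can cover variable cost; the firm operates.
Set P = MC: 306 = 114 - 56q + 6q^2 → -192 - 56q + 6q^2 = 0. The roots are q = -8/3 and q = 12; the profit-maximizing output is on the rising part of MC, so q* = 12.
Check: AVC at q = 12 is $66 ≤ P, so revenue covers variable cost.
Profit = P·q − TC = 306·12 − 956 = $2716.

Produce at q = 12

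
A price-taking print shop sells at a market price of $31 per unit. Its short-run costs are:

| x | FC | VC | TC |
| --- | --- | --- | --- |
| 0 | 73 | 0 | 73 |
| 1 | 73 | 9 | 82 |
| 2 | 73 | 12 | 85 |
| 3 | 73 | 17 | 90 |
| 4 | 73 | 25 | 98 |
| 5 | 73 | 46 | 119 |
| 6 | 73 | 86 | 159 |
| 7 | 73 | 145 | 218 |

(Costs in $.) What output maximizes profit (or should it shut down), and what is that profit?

Profit at each row (π = 31x − TC): x=0: -73; x=1: -51; x=2: -23; x=3: 3; x=4: 26; x=5: 36; x=6: 27; x=7: -1.
Profit is maximized at x = 5. AVC there is 46/5 = $9.20 ≤ P, so producing beats shutting down (which would give -$73).

x = 5; profit = $36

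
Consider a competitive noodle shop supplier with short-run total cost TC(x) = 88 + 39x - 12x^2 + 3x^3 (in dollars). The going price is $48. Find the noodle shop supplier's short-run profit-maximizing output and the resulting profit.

Profit = -$34 at x = 3

AVC = 39 - 12x + 3x^2; min AVC = $27 at x = 2. Since P = $48 ≥ min AVC, the firm produces.
With MC = 39 - 24x + 9x^2, P = MC on the upward-sloping part at x* = 3.
TR = 48·3 = 144. TC = 88 + 90 = 178. Profit = 144 − 178 = -$34.
Shutting down would mean losing the fixed cost of $88, so operating at a loss of $34 is better by $54.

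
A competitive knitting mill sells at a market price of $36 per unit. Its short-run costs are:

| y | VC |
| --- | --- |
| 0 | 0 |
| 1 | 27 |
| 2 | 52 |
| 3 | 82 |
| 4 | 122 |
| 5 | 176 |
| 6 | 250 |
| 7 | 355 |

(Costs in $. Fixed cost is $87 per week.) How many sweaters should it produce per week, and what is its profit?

y = 3; profit = -$61

Tabulate TR − TC: y=0: -87; y=1: -78; y=2: -67; y=3: -61; y=4: -65; y=5: -83; y=6: -121; y=7: -190.
Profit is maximized at y = 3. AVC there is 82/3 = $27.33 ≤ P, so producing beats shutting down (which would give -$87).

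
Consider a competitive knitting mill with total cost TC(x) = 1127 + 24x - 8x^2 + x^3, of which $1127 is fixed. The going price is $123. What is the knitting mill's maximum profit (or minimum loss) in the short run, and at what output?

AVC = 24 - 8x + x^2 has its minimum $8 at x = 4; price $123 clears that bar, so the firm operates.
With MC = 24 - 16x + 3x^2, P = MC on the upward-sloping part at x* = 9.
TR = 123·9 = 1107. TC = 1127 + 297 = 1424. Profit = 1107 − 1424 = -$317.
By producing, the firm covers all variable cost plus $810 of fixed cost; shutting down would lose the full $1127.

Profit = -$317 at x = 9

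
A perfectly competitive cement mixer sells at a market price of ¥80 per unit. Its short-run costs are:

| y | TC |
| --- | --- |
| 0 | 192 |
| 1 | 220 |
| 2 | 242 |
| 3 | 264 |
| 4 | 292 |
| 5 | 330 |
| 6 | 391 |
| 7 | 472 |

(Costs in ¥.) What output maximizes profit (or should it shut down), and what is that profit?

Tabulate TR − TC: y=0: -192; y=1: -140; y=2: -82; y=3: -24; y=4: 28; y=5: 70; y=6: 89; y=7: 88.
Profit is maximized at y = 6. AVC there is 199/6 = ¥33.17 ≤ P, so producing beats shutting down (which would give -¥192).

y = 6; profit = ¥89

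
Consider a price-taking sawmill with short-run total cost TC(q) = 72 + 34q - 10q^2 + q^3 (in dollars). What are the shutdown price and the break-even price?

Shutdown price = min AVC. AVC = 34 - 10q + q^2, with vertex at q = 5 and minimum $9.
ATC = 72/q + 34 - 10q + q^2. Setting dATC/dq = −72/q^2 − 10 + 2q = 0 gives q = 6 (since 2·6^3 − 10·6^2 = 72).
min ATC = 72/6 + 34 − 10·6 + 6^2 = $22. That is the break-even price.
Between these two prices the firm operates at a loss; above $22 it earns a profit.

Shutdown price = $9; break-even price = $22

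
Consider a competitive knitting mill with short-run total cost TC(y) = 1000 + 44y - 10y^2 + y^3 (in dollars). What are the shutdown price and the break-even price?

Shutdown price = min AVC. AVC = 44 - 10y + y^2, with vertex at y = 5 and minimum $19.
ATC = 1000/y + 44 - 10y + y^2. Setting dATC/dy = −1000/y^2 − 10 + 2y = 0 gives y = 10 (since 2·10^3 − 10·10^2 = 1000).
min ATC = 1000/10 + 44 − 10·10 + 10^2 = $144. That is the break-even price.
Between these two prices the firm operates at a loss; above $144 it earns a profit.

Shutdown price = $19; break-even price = $144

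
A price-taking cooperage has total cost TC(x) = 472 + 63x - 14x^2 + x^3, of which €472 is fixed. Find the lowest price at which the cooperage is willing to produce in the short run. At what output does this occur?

The shutdown price is the minimum of AVC. VC = 63x - 14x^2 + x^3, so AVC = 63 - 14x + x^2.
At the minimum of AVC, MC = AVC. MC = 63 - 28x + 3x^2; setting MC = AVC gives 2x^2 - 14x = 0, so x = 7. min AVC = 14.
So the shutdown price is €14.

€14 per unit, at x = 7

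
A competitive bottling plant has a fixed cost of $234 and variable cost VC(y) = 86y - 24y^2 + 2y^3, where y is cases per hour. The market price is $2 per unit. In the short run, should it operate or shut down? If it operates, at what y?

Shut down

From TC, MC = TC'(y) = 86 - 48y + 6y^2 and AVC = VC/y = 86 - 24y + 2y^2.
The AVC parabola has its vertex at y = 24/4 = 6, where AVC = 86 - 24·6 + 2·6^2 = $14.
Since P = $2 < min AVC = $14, price fails to cover variable cost at any output.
Shutting down limits the loss to fixed cost, $234.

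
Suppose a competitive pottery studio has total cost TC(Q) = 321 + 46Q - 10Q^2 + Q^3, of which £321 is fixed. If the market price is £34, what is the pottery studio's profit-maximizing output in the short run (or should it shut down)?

Strip out fixed cost: VC = 46Q - 10Q^2 + Q^3. Then AVC = 46 - 10Q + Q^2 and MC = 46 - 20Q + 3Q^2.
The AVC parabola has its vertex at Q = 10/2 = 5, where AVC = 46 - 10·5 + 5^2 = £21.
Since P = £34 ≥ min AVC = £21, price covers variable cost and the firm should produce.
Set P = MC: 34 = 46 - 20Q + 3Q^2 → 12 - 20Q + 3Q^2 = 0. The roots are Q = 2/3 and Q = 6; the profit-maximizing output is on the rising part of MC, so Q* = 6.
Check: AVC at Q = 6 is £22 ≤ P, so revenue covers variable cost.
Profit = P·Q − TC = 34·6 − 453 = -£249, a loss, but smaller than the £321 fixed cost the firm would lose by shutting down.

Produce at Q = 6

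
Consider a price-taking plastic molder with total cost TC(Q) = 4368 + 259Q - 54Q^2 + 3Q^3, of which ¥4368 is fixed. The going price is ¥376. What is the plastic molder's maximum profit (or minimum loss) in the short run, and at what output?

AVC = 259 - 54Q + 3Q^2; min AVC = ¥16 at Q = 9. Since P = ¥376 ≥ min AVC, the firm produces.
MC = 259 - 108Q + 9Q^2. Setting P = MC and taking the root on the rising branch gives Q* = 13.
TR = 376·13 = 4888. TC = 4368 + 832 = 5200. Profit = 4888 − 5200 = -¥312.
That loss of ¥312 beats the ¥4368 the firm would lose by shutting down; producing recovers ¥4056 of fixed cost.

Profit = -¥312 at Q = 13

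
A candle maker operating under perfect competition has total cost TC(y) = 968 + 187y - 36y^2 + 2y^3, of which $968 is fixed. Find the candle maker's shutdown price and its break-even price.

Shutdown price = $25; break-even price = $121

AVC = 187 - 36y + 2y^2; minimized at y = 9, giving min AVC = $25. That is the shutdown price.
ATC = 968/y + 187 - 36y + 2y^2. Setting dATC/dy = −968/y^2 − 36 + 4y = 0 gives y = 11 (since 4·11^3 − 36·11^2 = 968).
min ATC = 968/11 + 187 − 36·11 + 2·11^2 = $121. That is the break-even price.
For $25 ≤ P < $121 the firm produces at a loss; below $25 it shuts down.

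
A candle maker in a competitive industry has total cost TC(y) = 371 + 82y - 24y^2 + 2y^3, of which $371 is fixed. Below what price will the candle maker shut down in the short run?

$10 per unit

The firm shuts down when price falls below the minimum of average variable cost. AVC = VC/y = 82 - 24y + 2y^2.
At the minimum of AVC, MC = AVC. MC = 82 - 48y + 6y^2; setting MC = AVC gives 4y^2 - 24y = 0, so y = 6. min AVC = 10.
So the shutdown price is $10.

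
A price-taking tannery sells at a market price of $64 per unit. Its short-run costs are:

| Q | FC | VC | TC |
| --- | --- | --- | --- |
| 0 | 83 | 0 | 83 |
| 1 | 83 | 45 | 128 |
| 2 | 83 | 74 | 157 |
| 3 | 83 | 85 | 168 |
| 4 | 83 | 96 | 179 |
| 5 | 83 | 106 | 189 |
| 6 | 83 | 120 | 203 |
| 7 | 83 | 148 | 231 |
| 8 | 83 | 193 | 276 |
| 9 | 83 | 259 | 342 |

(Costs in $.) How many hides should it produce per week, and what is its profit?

Q = 8; profit = $236

Compute π = P·Q − TC at each output: Q=0: -83; Q=1: -64; Q=2: -29; Q=3: 24; Q=4: 77; Q=5: 131; Q=6: 181; Q=7: 217; Q=8: 236; Q=9: 234.
Profit is maximized at Q = 8. AVC there is 193/8 = $24.12 ≤ P, so producing beats shutting down (which would give -$83).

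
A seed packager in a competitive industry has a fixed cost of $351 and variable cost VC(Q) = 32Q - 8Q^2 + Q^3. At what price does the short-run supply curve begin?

The shutdown price is the minimum of AVC. VC = 32Q - 8Q^2 + Q^3, so AVC = 32 - 8Q + Q^2.
dAVC/dQ = -8 + 2Q = 0 gives Q = 4. min AVC = 32 - 8·4 + 4^2 = 16.
So the shutdown price is $16.

$16 per unit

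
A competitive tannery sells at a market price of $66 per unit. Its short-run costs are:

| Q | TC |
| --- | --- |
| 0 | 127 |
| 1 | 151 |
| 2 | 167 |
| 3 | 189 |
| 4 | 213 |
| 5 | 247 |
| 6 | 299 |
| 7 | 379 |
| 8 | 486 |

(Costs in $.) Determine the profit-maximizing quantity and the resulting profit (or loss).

Profit at each row (π = 66Q − TC): Q=0: -127; Q=1: -85; Q=2: -35; Q=3: 9; Q=4: 51; Q=5: 83; Q=6: 97; Q=7: 83; Q=8: 42.
Profit is maximized at Q = 6. AVC there is 172/6 = $28.67 ≤ P, so producing beats shutting down (which would give -$127).

Q = 6; profit = $97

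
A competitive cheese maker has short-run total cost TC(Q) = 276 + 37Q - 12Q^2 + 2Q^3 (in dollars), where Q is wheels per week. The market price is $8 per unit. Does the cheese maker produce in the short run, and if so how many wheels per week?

Strip out fixed cost: VC = 37Q - 12Q^2 + 2Q^3. Then AVC = 37 - 12Q + 2Q^2 and MC = 37 - 24Q + 6Q^2.
AVC is minimized where dAVC/dQ = -12 + 4Q = 0, at Q = 3; min AVC = 37 - 12·3 + 2·3^2 = $19.
Since P = $8 < min AVC = $19, price fails to cover variable cost at any output.
Shutting down limits the loss to fixed cost, $276.

Shut down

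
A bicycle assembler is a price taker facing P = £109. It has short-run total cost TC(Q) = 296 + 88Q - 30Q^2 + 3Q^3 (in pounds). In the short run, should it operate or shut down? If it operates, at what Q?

Produce at Q = 7

From TC, MC = TC'(Q) = 88 - 60Q + 9Q^2 and AVC = VC/Q = 88 - 30Q + 3Q^2.
AVC is minimized where dAVC/dQ = -30 + 6Q = 0, at Q = 5; min AVC = 88 - 30·5 + 3·5^2 = £13.
P = £109 exceeds min AVC = £13, so the firm stays open.
Solving P = MC: -21 - 60Q + 9Q^2 = 0 ⇒ Q = -1/3 or 7. On the upward-sloping branch, Q* = 7.
Check: AVC at Q = 7 is £25 ≤ P, so revenue covers variable cost.
Profit = P·Q − TC = 109·7 − 471 = £292.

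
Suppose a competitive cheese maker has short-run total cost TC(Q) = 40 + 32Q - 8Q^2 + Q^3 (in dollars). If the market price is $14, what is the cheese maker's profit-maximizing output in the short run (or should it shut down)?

From TC, MC = TC'(Q) = 32 - 16Q + 3Q^2 and AVC = VC/Q = 32 - 8Q + Q^2.
The AVC parabola has its vertex at Q = 8/2 = 4, where AVC = 32 - 8·4 + 4^2 = $16.
P = $14 lies below min AVC = $16; no output level covers variable cost.
Shutting down limits the loss to fixed cost, $40.

Shut down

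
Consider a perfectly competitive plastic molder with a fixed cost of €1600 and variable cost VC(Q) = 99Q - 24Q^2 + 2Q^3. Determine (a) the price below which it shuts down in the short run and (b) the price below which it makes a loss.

Shutdown price = €27; break-even price = €219

Shutdown price = min AVC. AVC = 99 - 24Q + 2Q^2, with vertex at Q = 6 and minimum €27.
ATC = 1600/Q + 99 - 24Q + 2Q^2. Setting dATC/dQ = −1600/Q^2 − 24 + 4Q = 0 gives Q = 10 (since 4·10^3 − 24·10^2 = 1600).
min ATC = 1600/10 + 99 − 24·10 + 2·10^2 = €219. That is the break-even price.
For €27 ≤ P < €219 the firm produces at a loss; below €27 it shuts down.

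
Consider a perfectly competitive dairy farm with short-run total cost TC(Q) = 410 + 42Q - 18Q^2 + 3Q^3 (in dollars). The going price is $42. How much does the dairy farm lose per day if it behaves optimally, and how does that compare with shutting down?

Profit = -$314 at Q = 4

AVC = 42 - 18Q + 3Q^2; min AVC = $15 at Q = 3. Since P = $42 ≥ min AVC, the firm produces.
MC = 42 - 36Q + 9Q^2. Setting P = MC and taking the root on the rising branch gives Q* = 4.
TR = 42·4 = 168. TC = 410 + 72 = 482. Profit = 168 − 482 = -$314.
By producing, the firm covers all variable cost plus $96 of fixed cost; shutting down would lose the full $410.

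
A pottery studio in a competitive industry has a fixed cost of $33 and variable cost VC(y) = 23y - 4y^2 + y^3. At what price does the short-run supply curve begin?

$19 per unit

Short-run supply begins at min AVC. From VC = 23y - 4y^2 + y^3, AVC = 23 - 4y + y^2.
dAVC/dy = -4 + 2y = 0 gives y = 2. min AVC = 23 - 4·2 + 2^2 = 19.
For P < $19 the firm produces nothing.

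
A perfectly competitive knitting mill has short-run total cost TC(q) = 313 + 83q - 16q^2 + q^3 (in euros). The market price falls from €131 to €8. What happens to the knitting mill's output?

Output falls from 12 to 0 (the firm shuts down)

MC = 83 - 32q + 3q^2; the shutdown threshold is min AVC = €19 (at q = 8).
With P = €131 above the shutdown price, P = MC gives q = 12.
At P = €8 < min AVC = €19, price no longer covers variable cost at any output, so the firm shuts down: q = 0.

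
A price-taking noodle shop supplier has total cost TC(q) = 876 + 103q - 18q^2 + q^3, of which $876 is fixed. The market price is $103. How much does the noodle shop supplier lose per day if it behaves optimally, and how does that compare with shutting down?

Profit = -$12 at q = 12

AVC = 103 - 18q + q^2; min AVC = $22 at q = 9. Since P = $103 ≥ min AVC, the firm produces.
MC = 103 - 36q + 3q^2. Setting P = MC and taking the root on the rising branch gives q* = 12.
TR = 103·12 = 1236. TC = 876 + 372 = 1248. Profit = 1236 − 1248 = -$12.
Shutting down would mean losing the fixed cost of $876, so operating at a loss of $12 is better by $864.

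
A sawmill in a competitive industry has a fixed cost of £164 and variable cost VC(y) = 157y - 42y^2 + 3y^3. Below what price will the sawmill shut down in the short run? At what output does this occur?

Short-run supply begins at min AVC. From VC = 157y - 42y^2 + 3y^3, AVC = 157 - 42y + 3y^2.
At the minimum of AVC, MC = AVC. MC = 157 - 84y + 9y^2; setting MC = AVC gives 6y^2 - 42y = 0, so y = 7. min AVC = 10.
The firm shuts down for any P below £10.

£10 per unit, at y = 7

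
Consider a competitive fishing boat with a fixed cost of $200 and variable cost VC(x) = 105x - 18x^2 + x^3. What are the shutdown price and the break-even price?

Shutdown price = $24; break-even price = $45

Shutdown price = min AVC. AVC = 105 - 18x + x^2, with vertex at x = 9 and minimum $24.
ATC = 200/x + 105 - 18x + x^2. Setting dATC/dx = −200/x^2 − 18 + 2x = 0 gives x = 10 (since 2·10^3 − 18·10^2 = 200).
min ATC = 200/10 + 105 − 18·10 + 10^2 = $45. That is the break-even price.
For $24 ≤ P < $45 the firm produces at a loss; below $24 it shuts down.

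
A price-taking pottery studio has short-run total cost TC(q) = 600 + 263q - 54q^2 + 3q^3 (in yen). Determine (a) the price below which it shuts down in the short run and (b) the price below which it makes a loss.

AVC = 263 - 54q + 3q^2; minimized at q = 9, giving min AVC = ¥20. That is the shutdown price.
ATC = 600/q + 263 - 54q + 3q^2. Setting dATC/dq = −600/q^2 − 54 + 6q = 0 gives q = 10 (since 6·10^3 − 54·10^2 = 600).
min ATC = 600/10 + 263 − 54·10 + 3·10^2 = ¥83. That is the break-even price.
For ¥20 ≤ P < ¥83 the firm produces at a loss; below ¥20 it shuts down.

Shutdown price = ¥20; break-even price = ¥83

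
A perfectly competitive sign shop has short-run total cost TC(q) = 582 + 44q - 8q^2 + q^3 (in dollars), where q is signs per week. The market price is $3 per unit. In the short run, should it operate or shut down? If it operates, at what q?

Shut down

Variable cost is VC = 44q - 8q^2 + q^3, so AVC = VC/q = 44 - 8q + q^2 and MC = dTC/dq = 44 - 16q + 3q^2.
AVC hits its minimum where MC = AVC, at q = 4, giving min AVC = 44 - 8·4 + 4^2 = $28.
Since P = $3 < min AVC = $28, price fails to cover variable cost at any output.
Shutting down limits the loss to fixed cost, $582.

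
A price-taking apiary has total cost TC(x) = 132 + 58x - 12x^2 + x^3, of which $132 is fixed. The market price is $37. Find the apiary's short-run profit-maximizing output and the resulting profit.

AVC = 58 - 12x + x^2 has its minimum $22 at x = 6; price $37 clears that bar, so the firm operates.
With MC = 58 - 24x + 3x^2, P = MC on the upward-sloping part at x* = 7.
TR = 37·7 = 259. TC = 132 + 161 = 293. Profit = 259 − 293 = -$34.
Shutting down would mean losing the fixed cost of $132, so operating at a loss of $34 is better by $98.

Profit = -$34 at x = 7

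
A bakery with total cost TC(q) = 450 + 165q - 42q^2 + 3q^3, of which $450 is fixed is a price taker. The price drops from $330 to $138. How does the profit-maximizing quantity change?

Output falls from 11 to 9

MC = 165 - 84q + 9q^2; the shutdown threshold is min AVC = $18 (at q = 7).
At P = $330 ≥ min AVC, set P = MC on the rising branch: q = 11.
At P = $138 ≥ min AVC, set P = MC: q = 9. The firm stays open but cuts output.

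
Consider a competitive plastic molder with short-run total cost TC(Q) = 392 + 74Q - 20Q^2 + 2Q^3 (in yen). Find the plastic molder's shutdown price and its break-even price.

Shutdown price = min AVC. AVC = 74 - 20Q + 2Q^2, with vertex at Q = 5 and minimum ¥24.
ATC = 392/Q + 74 - 20Q + 2Q^2. Setting dATC/dQ = −392/Q^2 − 20 + 4Q = 0 gives Q = 7 (since 4·7^3 − 20·7^2 = 392).
min ATC = 392/7 + 74 − 20·7 + 2·7^2 = ¥88. That is the break-even price.
Between these two prices the firm operates at a loss; above ¥88 it earns a profit.

Shutdown price = ¥24; break-even price = ¥88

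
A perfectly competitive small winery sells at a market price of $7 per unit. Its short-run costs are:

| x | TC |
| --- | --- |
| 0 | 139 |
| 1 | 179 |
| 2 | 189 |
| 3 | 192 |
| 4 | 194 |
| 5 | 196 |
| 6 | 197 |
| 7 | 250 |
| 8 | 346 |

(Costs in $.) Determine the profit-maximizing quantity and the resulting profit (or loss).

x = 0 (shut down); profit = -$139

Profit at each row (π = 7x − TC): x=0: -139; x=1: -172; x=2: -175; x=3: -171; x=4: -166; x=5: -161; x=6: -155; x=7: -201; x=8: -290.
Profit is highest at x = 0. Equivalently, the lowest AVC in the table is 58/6 ≈ $9.67 at x = 6, and P = $7 falls below it — price never covers variable cost, so the firm shuts down and loses only its fixed cost.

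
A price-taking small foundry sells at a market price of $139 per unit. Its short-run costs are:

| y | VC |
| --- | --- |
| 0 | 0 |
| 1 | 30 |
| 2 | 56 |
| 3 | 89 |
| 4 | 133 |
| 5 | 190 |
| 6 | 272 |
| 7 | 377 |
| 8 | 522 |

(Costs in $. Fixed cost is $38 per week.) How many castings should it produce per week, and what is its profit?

Compute π = P·y − TC at each output: y=0: -38; y=1: 71; y=2: 184; y=3: 290; y=4: 385; y=5: 467; y=6: 524; y=7: 558; y=8: 552.
Profit is maximized at y = 7. AVC there is 377/7 = $53.86 ≤ P, so producing beats shutting down (which would give -$38).

y = 7; profit = $558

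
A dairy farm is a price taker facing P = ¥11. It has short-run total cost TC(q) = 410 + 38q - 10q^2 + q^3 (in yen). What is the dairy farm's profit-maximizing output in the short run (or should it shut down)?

Variable cost is VC = 38q - 10q^2 + q^3, so AVC = VC/q = 38 - 10q + q^2 and MC = dTC/dq = 38 - 20q + 3q^2.
AVC hits its minimum where MC = AVC, at q = 5, giving min AVC = 38 - 10·5 + 5^2 = ¥13.
With P < min AVC (¥11 < ¥13), every unit sold adds to the loss.
The firm minimizes its loss by shutting down and losing only its fixed cost of ¥410.

Shut down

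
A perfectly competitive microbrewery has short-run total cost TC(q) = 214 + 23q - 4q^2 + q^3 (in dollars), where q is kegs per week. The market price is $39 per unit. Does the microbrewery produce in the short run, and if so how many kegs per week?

Strip out fixed cost: VC = 23q - 4q^2 + q^3. Then AVC = 23 - 4q + q^2 and MC = 23 - 8q + 3q^2.
AVC is minimized where dAVC/dq = -4 + 2q = 0, at q = 2; min AVC = 23 - 4·2 + 2^2 = $19.
Since P = $39 ≥ min AVC = $19, price covers variable cost and the firm should produce.
Set P = MC: 39 = 23 - 8q + 3q^2 → -16 - 8q + 3q^2 = 0. The roots are q = -4/3 and q = 4; the profit-maximizing output is on the rising part of MC, so q* = 4.
Check: AVC at q = 4 is $23 ≤ P, so revenue covers variable cost.
Profit = P·q − TC = 39·4 − 306 = -$150, a loss, but smaller than the $214 fixed cost the firm would lose by shutting down.

Produce at q = 4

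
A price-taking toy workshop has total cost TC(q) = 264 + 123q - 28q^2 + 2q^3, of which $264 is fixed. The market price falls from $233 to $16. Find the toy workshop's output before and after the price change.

Output falls from 11 to 0 (the firm shuts down)

AVC = 123 - 28q + 2q^2, minimized at q = 7 where min AVC = $25. MC = 123 - 56q + 6q^2.
With P = $233 above the shutdown price, P = MC gives q = 11.
At P = $16 < min AVC = $25, price no longer covers variable cost at any output, so the firm shuts down: q = 0.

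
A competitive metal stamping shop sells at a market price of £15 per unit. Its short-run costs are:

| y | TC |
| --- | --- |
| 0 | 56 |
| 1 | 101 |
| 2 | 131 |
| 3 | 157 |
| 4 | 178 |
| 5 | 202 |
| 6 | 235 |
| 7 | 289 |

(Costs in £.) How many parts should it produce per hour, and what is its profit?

Tabulate TR − TC: y=0: -56; y=1: -86; y=2: -101; y=3: -112; y=4: -118; y=5: -127; y=6: -145; y=7: -184.
Profit is highest at y = 0. Equivalently, the lowest AVC in the table is 146/5 ≈ £29.20 at y = 5, and P = £15 falls below it — price never covers variable cost, so the firm shuts down and loses only its fixed cost.

y = 0 (shut down); profit = -£56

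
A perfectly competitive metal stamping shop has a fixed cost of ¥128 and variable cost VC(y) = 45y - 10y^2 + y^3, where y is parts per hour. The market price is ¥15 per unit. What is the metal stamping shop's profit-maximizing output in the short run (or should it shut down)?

Shut down

Variable cost is VC = 45y - 10y^2 + y^3, so AVC = VC/y = 45 - 10y + y^2 and MC = dTC/dy = 45 - 20y + 3y^2.
The AVC parabola has its vertex at y = 10/2 = 5, where AVC = 45 - 10·5 + 5^2 = ¥20.
With P < min AVC (¥15 < ¥20), every unit sold adds to the loss.
Best response: produce nothing and absorb the ¥128 fixed cost.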